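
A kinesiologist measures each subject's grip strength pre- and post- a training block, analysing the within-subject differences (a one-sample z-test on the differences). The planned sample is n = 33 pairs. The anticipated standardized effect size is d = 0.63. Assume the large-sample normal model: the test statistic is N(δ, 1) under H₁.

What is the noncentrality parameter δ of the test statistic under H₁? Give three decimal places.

δ = d·√n = 0.63 × √33 = 3.6191

δ ≈ 3.619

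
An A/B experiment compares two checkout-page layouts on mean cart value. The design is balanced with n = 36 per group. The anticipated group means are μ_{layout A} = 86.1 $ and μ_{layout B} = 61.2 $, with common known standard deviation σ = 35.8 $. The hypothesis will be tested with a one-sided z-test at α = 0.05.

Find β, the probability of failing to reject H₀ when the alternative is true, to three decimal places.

Standardized effect: d = |μ_{layout A} − μ_{layout B}| / σ = |86.1 − 61.2| / 35.8 = 0.6955
Noncentrality parameter: δ = d·√(n/2) = 0.6955 × √(36/2) = 2.9509
Critical value for a one-sided test at α = 0.05: z_α = 1.645.
Power = P(Z > 1.645 − δ) = Φ(1.306) = 0.9042.
Type II error: β = 1 − power = 1 − 0.9042 = 0.0958.

β ≈ 0.096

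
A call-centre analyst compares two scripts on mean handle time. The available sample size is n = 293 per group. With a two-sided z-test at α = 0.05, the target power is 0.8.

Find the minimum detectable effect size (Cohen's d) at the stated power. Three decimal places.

d ≈ 0.231

Required noncentrality: δ = z_{0.025} + z_{0.20} = 1.960 + 0.842 = 2.802.
(The second rejection-region term Φ(−δ − z_{α/2}) is negligible and dropped.)
δ = d·√(n/2) ⇒ d = δ/√(n/2) = 2.802/√(293/2) = 0.2315.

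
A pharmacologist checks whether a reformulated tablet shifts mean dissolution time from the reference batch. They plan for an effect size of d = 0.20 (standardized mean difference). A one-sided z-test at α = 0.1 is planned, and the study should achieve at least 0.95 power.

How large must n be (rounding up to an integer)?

n = 215

Set Φ(δ − 1.282) = 0.95; then δ − 1.282 = Φ⁻¹(0.95) = 1.645, giving δ = 2.926.
δ = d·√n ⇒ n = (δ/d)² = (2.926 / 0.20)² = 214.10.
Round up to the next whole unit.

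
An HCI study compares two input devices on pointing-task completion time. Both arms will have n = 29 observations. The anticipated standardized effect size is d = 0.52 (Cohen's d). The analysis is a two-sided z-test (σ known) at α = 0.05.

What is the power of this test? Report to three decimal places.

Power ≈ 0.508

Noncentrality parameter: δ = d·√(n/2) = 0.52 × √(29/2) = 1.9801
Two-sided α = 0.05 → critical value z_{0.025} = 1.960.
Power = Φ(δ − 1.960) + Φ(−δ − 1.960) = Φ(0.020) + Φ(-3.940) = 0.5080 + 0.0000 = 0.5081.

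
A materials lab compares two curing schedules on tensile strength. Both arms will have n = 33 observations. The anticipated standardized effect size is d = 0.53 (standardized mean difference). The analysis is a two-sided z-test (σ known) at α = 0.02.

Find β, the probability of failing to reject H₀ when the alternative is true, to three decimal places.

β ≈ 0.569

Noncentrality parameter: δ = d·√(n/2) = 0.53 × √(33/2) = 2.1529
Two-sided α = 0.02 → critical value z_{0.01} = 2.326.
Power = Φ(δ − 2.326) + Φ(−δ − 2.326) = Φ(-0.173) + Φ(-4.479) = 0.4311 + 0.0000 = 0.4311.
Type II error: β = 1 − power = 1 − 0.4311 = 0.5689.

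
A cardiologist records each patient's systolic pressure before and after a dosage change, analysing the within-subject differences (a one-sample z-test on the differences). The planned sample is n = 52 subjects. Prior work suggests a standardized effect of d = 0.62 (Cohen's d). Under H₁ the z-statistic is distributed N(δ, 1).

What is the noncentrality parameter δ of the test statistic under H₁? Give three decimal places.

δ = d·√n = 0.62 × √52 = 4.4709

δ ≈ 4.471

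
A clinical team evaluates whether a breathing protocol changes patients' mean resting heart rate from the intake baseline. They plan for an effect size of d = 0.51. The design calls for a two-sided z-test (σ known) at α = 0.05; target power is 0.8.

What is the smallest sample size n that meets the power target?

n = 31

Set Φ(δ − 1.960) = 0.8; then δ − 1.960 = Φ⁻¹(0.8) = 0.842, giving δ = 2.802.
(Ignoring the negligible lower-tail rejection probability gives the usual closed-form inversion.)
δ = d·√n ⇒ n = (δ/d)² = (2.802 / 0.51)² = 30.18.
Round up to the next whole unit.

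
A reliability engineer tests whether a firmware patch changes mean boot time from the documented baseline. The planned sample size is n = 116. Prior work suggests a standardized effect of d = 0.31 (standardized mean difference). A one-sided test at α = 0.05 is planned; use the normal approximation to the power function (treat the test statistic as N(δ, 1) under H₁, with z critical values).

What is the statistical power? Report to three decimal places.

Noncentrality parameter: δ = d·√n = 0.31 × √116 = 3.3388
Critical value for a one-sided test at α = 0.05: z_α = 1.645.
Power = P(Z > 1.645 − δ) = Φ(1.694) = 0.9549.

Power ≈ 0.955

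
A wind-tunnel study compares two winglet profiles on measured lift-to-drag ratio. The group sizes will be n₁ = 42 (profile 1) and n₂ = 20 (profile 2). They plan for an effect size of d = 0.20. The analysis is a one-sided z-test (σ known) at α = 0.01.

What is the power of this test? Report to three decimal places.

Noncentrality parameter: δ = d / √(1/n₁ + 1/n₂) = 0.20 / √(1/42 + 1/20) = 0.7362
One-sided α = 0.01 → critical value z_{0.01} = 2.326.
Power = Φ(δ − 2.326) = Φ(-1.590) = 0.0559.

Power ≈ 0.056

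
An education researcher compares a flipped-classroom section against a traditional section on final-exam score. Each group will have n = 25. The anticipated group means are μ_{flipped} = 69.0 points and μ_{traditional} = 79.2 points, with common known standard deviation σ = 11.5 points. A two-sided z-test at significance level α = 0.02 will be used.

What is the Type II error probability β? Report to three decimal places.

Standardized effect: d = |μ_{flipped} − μ_{traditional}| / σ = |69.0 − 79.2| / 11.5 = 0.8870
Noncentrality parameter: δ = d·√(n/2) = 0.8870 × √(25/2) = 3.1359
Critical value for a two-sided test at α = 0.02: z_{α/2} = 2.326.
Power = Φ(δ − 2.326) + Φ(−δ − 2.326) = Φ(0.810) + Φ(-5.462) = 0.7909 + 0.0000 = 0.7909.
Type II error: β = 1 − power = 1 − 0.7909 = 0.2091.

β ≈ 0.209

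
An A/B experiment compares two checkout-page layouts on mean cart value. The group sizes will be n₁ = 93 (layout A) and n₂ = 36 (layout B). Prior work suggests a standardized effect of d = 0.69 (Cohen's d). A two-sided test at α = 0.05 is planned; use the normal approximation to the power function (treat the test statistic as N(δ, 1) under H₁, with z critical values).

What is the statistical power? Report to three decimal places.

Noncentrality parameter: δ = d / √(1/n₁ + 1/n₂) = 0.69 / √(1/93 + 1/36) = 3.5152
Critical value for a two-sided test at α = 0.05: z_{α/2} = 1.960.
Power = Φ(δ − 1.960) + Φ(−δ − 1.960) = Φ(1.555) + Φ(-5.475) = 0.9401 + 0.0000 = 0.9401.

Power ≈ 0.940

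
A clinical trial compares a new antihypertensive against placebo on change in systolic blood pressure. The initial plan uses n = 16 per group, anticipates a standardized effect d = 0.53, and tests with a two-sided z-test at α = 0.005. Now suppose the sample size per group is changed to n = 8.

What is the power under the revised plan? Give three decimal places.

With n = 8 per group: δ = d·√(n/2) = 0.53 × √(8/2) = 1.0600. Critical value z_{0.0025} = 2.807.
Revised power = Φ(δ − 2.807) + Φ(−δ − 2.807) = Φ(-1.747) + Φ(-3.867) = 0.0403 + 0.0001 = 0.0404.

Power ≈ 0.040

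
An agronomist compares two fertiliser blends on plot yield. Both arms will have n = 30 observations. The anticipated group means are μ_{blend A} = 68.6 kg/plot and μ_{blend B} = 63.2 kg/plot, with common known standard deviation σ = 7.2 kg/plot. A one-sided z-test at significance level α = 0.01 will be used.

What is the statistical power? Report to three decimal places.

Power ≈ 0.718

Standardized effect: d = |μ_{blend A} − μ_{blend B}| / σ = |68.6 − 63.2| / 7.2 = 0.7500
Noncentrality parameter: δ = d·√(n/2) = 0.7500 × √(30/2) = 2.9047
One-sided α = 0.01 → critical value z_{0.01} = 2.326.
Power = Φ(δ − 2.326) = Φ(0.578) = 0.7185.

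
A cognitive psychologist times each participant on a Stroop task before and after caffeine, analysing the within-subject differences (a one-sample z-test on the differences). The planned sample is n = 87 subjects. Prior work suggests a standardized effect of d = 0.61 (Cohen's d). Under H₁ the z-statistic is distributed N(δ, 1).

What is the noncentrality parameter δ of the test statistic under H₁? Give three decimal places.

δ ≈ 5.690

The noncentrality parameter scales effect size by the design's sample-size factor: δ = d·√n = 0.61 × √87 = 5.6897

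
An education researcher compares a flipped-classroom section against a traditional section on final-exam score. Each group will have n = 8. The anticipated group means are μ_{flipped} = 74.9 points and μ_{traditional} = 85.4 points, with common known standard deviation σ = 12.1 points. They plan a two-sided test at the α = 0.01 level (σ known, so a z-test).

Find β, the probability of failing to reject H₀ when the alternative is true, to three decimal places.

β ≈ 0.800

Standardized effect: d = |μ_{flipped} − μ_{traditional}| / σ = |74.9 − 85.4| / 12.1 = 0.8678
Noncentrality parameter: δ = d·√(n/2) = 0.8678 × √(8/2) = 1.7355
Two-sided α = 0.01 → critical value z_{0.005} = 2.576.
Power = Φ(δ − 2.576) + Φ(−δ − 2.576) = Φ(-0.840) + Φ(-4.311) = 0.2004 + 0.0000 = 0.2004.
Type II error: β = 1 − power = 1 − 0.2004 = 0.7996.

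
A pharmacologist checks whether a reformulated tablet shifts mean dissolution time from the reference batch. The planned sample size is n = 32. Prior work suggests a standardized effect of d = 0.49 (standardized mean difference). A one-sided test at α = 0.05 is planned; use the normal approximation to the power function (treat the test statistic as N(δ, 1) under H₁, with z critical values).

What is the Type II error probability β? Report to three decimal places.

β ≈ 0.130

Noncentrality parameter: δ = d·√n = 0.49 × √32 = 2.7719
Critical value for a one-sided test at α = 0.05: z_α = 1.645.
Power = P(Z > 1.645 − δ) = Φ(1.127) = 0.8701.
Type II error: β = 1 − power = 1 − 0.8701 = 0.1299.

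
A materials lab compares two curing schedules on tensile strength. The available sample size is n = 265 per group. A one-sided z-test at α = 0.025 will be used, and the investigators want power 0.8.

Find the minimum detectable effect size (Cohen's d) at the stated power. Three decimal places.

d ≈ 0.243

Required noncentrality: δ = z_{0.025} + z_{0.20} = 1.960 + 0.842 = 2.802.
δ = d·√(n/2) ⇒ d = δ/√(n/2) = 2.802/√(265/2) = 0.2434.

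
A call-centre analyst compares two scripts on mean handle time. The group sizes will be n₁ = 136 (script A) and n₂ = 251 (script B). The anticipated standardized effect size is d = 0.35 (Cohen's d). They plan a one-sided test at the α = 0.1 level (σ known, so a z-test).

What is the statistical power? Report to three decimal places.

Noncentrality parameter: δ = d / √(1/n₁ + 1/n₂) = 0.35 / √(1/136 + 1/251) = 3.2871
One-sided α = 0.1 → critical value z_{0.1} = 1.282.
Power = P(Z > 1.282 − δ) = Φ(2.006) = 0.9776.

Power ≈ 0.978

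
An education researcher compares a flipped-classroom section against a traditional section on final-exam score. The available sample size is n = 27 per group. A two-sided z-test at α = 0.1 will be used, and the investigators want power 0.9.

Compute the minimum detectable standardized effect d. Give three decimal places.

d ≈ 0.796

Required noncentrality: δ = z_{0.05} + z_{0.10} = 1.645 + 1.282 = 2.926.
(The second rejection-region term Φ(−δ − z_{α/2}) is negligible and dropped.)
δ = d·√(n/2) ⇒ d = δ/√(n/2) = 2.926/√(27/2) = 0.7965.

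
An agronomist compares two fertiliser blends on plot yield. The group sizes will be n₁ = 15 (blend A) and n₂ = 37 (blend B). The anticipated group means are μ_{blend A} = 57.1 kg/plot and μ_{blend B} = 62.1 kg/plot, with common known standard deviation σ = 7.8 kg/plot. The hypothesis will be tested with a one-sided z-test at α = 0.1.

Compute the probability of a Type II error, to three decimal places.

Standardized effect: d = |μ_{blend A} − μ_{blend B}| / σ = |57.1 − 62.1| / 7.8 = 0.6410
Noncentrality parameter: δ = d / √(1/n₁ + 1/n₂) = 0.6410 / √(1/15 + 1/37) = 2.0942
Critical value for a one-sided test at α = 0.1: z_α = 1.282.
Power = Φ(δ − 1.282) = Φ(0.813) = 0.7918.
Type II error: β = 1 − power = 1 − 0.7918 = 0.2082.

β ≈ 0.208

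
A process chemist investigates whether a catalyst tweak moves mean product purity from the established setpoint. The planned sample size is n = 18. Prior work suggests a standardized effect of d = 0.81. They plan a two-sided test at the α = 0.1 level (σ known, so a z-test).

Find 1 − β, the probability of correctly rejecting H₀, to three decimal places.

Noncentrality parameter: δ = d·√n = 0.81 × √18 = 3.4365
Two-sided α = 0.1 → critical value z_{0.05} = 1.645.
Power = Φ(δ − 1.645) + Φ(−δ − 1.645) = Φ(1.792) + Φ(-5.081) = 0.9634 + 0.0000 = 0.9634.

Power ≈ 0.963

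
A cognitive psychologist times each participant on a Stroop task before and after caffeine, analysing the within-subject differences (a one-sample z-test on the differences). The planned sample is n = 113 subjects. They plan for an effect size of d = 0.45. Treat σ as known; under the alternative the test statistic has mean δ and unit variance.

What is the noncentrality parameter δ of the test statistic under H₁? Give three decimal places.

δ ≈ 4.784

δ = d·√n = 0.45 × √113 = 4.7836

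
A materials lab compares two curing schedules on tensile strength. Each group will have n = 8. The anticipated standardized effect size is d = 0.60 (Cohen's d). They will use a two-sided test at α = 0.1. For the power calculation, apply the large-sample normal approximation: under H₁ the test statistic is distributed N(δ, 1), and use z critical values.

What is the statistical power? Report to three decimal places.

Noncentrality parameter: λ = d·√(n/2) = 0.60 × √(8/2) = 1.2000
Critical value for a two-sided test at α = 0.1: z_{α/2} = 1.645.
Power = Φ(λ − 1.645) + Φ(−λ − 1.645) = Φ(-0.445) + Φ(-2.845) = 0.3282 + 0.0022 = 0.3304.

Power ≈ 0.330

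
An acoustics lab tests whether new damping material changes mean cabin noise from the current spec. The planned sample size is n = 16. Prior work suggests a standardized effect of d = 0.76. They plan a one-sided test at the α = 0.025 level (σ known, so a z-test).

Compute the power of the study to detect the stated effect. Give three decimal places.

Power ≈ 0.860

Noncentrality parameter: δ = d·√n = 0.76 × √16 = 3.0400
Critical value for a one-sided test at α = 0.025: z_α = 1.960.
Power = P(Z > 1.960 − δ) = Φ(1.080) = 0.8599.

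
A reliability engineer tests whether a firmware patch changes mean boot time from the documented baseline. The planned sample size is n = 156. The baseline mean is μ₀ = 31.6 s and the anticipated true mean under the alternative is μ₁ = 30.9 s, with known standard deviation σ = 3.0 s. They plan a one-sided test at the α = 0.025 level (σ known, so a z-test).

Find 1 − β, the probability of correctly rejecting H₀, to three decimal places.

Standardized effect: d = |μ₁ − μ₀| / σ = |30.9 − 31.6| / 3.0 = 0.2333
Noncentrality parameter: δ = d·√n = 0.2333 × √156 = 2.9143
Critical value for a one-sided test at α = 0.025: z_α = 1.960.
Power = P(Z > 1.960 − δ) = Φ(0.954) = 0.8301.

Power ≈ 0.830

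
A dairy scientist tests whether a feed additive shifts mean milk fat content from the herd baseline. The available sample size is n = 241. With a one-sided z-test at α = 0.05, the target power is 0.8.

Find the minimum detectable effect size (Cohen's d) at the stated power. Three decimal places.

Need Φ(δ − 1.645) = 0.8, so δ = 1.645 + 0.842 = 2.486.
δ = d·√n ⇒ d = δ/√n = 2.486/√241 = 0.1602.

d ≈ 0.160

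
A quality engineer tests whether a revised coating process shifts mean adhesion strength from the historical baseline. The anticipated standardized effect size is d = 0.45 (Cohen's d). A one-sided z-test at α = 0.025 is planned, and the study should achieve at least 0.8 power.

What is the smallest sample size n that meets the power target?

n = 39

Set Φ(δ − 1.960) = 0.8; then δ − 1.960 = Φ⁻¹(0.8) = 0.842, giving δ = 2.802.
δ = d·√n ⇒ n = (δ/d)² = (2.802 / 0.45)² = 38.76.
Rounding up, n = 39.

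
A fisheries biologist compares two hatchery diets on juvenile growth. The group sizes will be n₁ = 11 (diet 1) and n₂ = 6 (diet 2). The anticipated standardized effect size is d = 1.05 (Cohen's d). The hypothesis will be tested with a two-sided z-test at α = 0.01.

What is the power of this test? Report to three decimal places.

Power ≈ 0.306

Noncentrality parameter: δ = d / √(1/n₁ + 1/n₂) = 1.05 / √(1/11 + 1/6) = 2.0689
Critical value for a two-sided test at α = 0.01: z_{α/2} = 2.576.
Power = Φ(δ − 2.576) + Φ(−δ − 2.576) = Φ(-0.507) + Φ(-4.645) = 0.3061 + 0.0000 = 0.3061.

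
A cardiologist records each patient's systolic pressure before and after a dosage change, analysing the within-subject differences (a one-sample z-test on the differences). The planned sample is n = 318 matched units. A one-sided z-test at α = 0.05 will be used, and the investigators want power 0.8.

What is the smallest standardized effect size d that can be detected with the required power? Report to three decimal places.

d ≈ 0.139

Required noncentrality: δ = z_{0.05} + z_{0.20} = 1.645 + 0.842 = 2.486.
δ = d·√n ⇒ d = δ/√n = 2.486/√318 = 0.1394.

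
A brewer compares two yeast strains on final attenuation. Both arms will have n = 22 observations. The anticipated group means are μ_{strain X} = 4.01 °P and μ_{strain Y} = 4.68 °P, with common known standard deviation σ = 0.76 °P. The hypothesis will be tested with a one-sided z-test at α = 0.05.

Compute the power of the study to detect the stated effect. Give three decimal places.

Standardized effect: d = |μ_{strain X} − μ_{strain Y}| / σ = |4.01 − 4.68| / 0.76 = 0.8816
Noncentrality parameter: δ = d·√(n/2) = 0.8816 × √(22/2) = 2.9239
One-sided α = 0.05 → critical value z_{0.05} = 1.645.
Power = P(Z > 1.645 − δ) = Φ(1.279) = 0.8996.

Power ≈ 0.900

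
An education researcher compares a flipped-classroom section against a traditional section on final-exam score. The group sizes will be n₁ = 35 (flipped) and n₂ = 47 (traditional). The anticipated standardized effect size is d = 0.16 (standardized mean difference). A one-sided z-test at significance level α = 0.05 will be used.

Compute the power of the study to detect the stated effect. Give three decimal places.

Noncentrality parameter: δ = d / √(1/n₁ + 1/n₂) = 0.16 / √(1/35 + 1/47) = 0.7166
Critical value for a one-sided test at α = 0.05: z_α = 1.645.
Power = Φ(δ − 1.645) = Φ(-0.928) = 0.1766.

Power ≈ 0.177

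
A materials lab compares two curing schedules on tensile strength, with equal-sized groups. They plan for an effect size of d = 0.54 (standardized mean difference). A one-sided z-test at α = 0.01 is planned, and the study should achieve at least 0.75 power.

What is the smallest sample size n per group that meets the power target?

For power 0.75 need Φ(δ − z_{0.01}) = 0.75, so δ = z_{0.01} + z_{0.25} = 2.326 + 0.674 = 3.001.
δ = d·√(n/2) ⇒ n = 2(δ/d)² = 2 × (3.001 / 0.54)² = 61.76.
Round up to the next whole unit.

n = 62 per group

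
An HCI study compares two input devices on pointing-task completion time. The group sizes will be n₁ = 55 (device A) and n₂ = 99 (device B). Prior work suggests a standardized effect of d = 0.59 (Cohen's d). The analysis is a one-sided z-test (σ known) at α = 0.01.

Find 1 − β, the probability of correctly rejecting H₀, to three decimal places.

Power ≈ 0.881

Noncentrality parameter: λ = d / √(1/n₁ + 1/n₂) = 0.59 / √(1/55 + 1/99) = 3.5083
Critical value for a one-sided test at α = 0.01: z_α = 2.326.
Power = Φ(λ − 2.326) = Φ(1.182) = 0.8814.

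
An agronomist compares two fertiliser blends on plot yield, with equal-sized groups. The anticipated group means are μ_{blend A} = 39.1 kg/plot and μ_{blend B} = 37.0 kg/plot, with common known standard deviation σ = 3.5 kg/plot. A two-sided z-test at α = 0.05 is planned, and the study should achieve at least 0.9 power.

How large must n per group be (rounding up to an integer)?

Standardized effect: d = |μ_{blend A} − μ_{blend B}| / σ = |39.1 − 37.0| / 3.5 = 0.6000
For power 0.9 need Φ(δ − z_{0.025}) = 0.9, so δ = z_{0.025} + z_{0.10} = 1.960 + 1.282 = 3.242.
(The Φ(−δ − z_{α/2}) term is vanishingly small for δ > 0 and is dropped in the standard sample-size formula.)
δ = d·√(n/2) ⇒ n = 2(δ/d)² = 2 × (3.242 / 0.6000)² = 58.37.
Rounding up, n = 59 per group.

n = 59 per group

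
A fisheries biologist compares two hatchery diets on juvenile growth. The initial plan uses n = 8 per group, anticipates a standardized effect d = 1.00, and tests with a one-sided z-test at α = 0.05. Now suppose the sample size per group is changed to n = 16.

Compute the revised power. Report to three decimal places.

With n = 16 per group: δ = d·√(n/2) = 1.00 × √(16/2) = 2.8284. Critical value z_{0.05} = 1.645.
Revised power = Φ(δ − 1.645) = Φ(1.184) = 0.8817.

Power ≈ 0.882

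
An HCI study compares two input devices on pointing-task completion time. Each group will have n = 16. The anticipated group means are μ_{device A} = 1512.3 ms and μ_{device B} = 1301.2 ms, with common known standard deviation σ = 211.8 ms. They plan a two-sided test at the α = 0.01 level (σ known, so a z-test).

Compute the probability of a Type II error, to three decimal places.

Standardized effect: d = |μ_{device A} − μ_{device B}| / σ = |1512.3 − 1301.2| / 211.8 = 0.9967
Noncentrality parameter: δ = d·√(n/2) = 0.9967 × √(16/2) = 2.8191
Critical value for a two-sided test at α = 0.01: z_{α/2} = 2.576.
Power = Φ(δ − 2.576) + Φ(−δ − 2.576) = Φ(0.243) + Φ(-5.395) = 0.5961 + 0.0000 = 0.5961.
Type II error: β = 1 − power = 1 − 0.5961 = 0.4039.

β ≈ 0.404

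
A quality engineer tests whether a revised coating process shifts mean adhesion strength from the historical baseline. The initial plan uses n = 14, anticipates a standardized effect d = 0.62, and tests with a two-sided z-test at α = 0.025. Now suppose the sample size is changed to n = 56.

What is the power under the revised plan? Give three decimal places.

With n = 56: δ = d·√n = 0.62 × √56 = 4.6397. Critical value z_{0.0125} = 2.241.
Revised power = Φ(δ − 2.241) + Φ(−δ − 2.241) = Φ(2.398) + Φ(-6.881) = 0.9918 + 0.0000 = 0.9918.

Power ≈ 0.992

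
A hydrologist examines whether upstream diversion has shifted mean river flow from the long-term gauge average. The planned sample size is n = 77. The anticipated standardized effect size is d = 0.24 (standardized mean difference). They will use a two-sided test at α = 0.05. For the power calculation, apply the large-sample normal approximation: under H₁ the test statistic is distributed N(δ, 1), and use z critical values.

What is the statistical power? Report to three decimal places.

Power ≈ 0.558

Noncentrality parameter: δ = d·√n = 0.24 × √77 = 2.1060
Critical value for a two-sided test at α = 0.05: z_{α/2} = 1.960.
Power = Φ(δ − 1.960) + Φ(−δ − 1.960) = Φ(0.146) + Φ(-4.066) = 0.5581 + 0.0000 = 0.5581.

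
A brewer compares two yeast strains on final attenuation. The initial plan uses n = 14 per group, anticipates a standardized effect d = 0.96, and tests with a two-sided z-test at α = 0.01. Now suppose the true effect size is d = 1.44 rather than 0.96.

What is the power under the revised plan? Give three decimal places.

Power ≈ 0.891

With d = 1.44: δ = d·√(n/2) = 1.44 × √(14/2) = 3.8099. Critical value z_{0.005} = 2.576.
Revised power = Φ(δ − 2.576) + Φ(−δ − 2.576) = Φ(1.234) + Φ(-6.386) = 0.8914 + 0.0000 = 0.8914.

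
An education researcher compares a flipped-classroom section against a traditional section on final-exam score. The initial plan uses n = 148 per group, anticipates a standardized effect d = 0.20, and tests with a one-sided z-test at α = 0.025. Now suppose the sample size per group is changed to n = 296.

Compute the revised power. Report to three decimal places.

With n = 296 per group: δ = d·√(n/2) = 0.20 × √(296/2) = 2.4331. Critical value z_{0.025} = 1.960.
Revised power = Φ(δ − 1.960) = Φ(0.473) = 0.6819.

Power ≈ 0.682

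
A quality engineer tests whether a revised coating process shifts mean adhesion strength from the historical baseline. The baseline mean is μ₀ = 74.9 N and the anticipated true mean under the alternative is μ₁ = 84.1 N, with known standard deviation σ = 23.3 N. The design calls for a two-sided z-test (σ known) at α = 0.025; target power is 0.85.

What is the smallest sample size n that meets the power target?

Standardized effect: d = |μ₁ − μ₀| / σ = |84.1 − 74.9| / 23.3 = 0.3948
Set Φ(δ − 2.241) = 0.85; then δ − 2.241 = Φ⁻¹(0.85) = 1.036, giving δ = 3.278.
(For δ > 0 the lower-tail rejection region contributes negligibly to power, so the one-term inversion is standard.)
δ = d·√n ⇒ n = (δ/d)² = (3.278 / 0.3948)² = 68.91.
Rounding up, n = 69.

n = 69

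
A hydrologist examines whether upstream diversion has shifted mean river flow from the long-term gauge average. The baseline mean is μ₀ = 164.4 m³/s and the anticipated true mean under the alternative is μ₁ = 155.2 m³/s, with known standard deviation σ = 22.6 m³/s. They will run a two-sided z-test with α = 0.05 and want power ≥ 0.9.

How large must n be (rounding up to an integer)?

Standardized effect: d = |μ₁ − μ₀| / σ = |155.2 − 164.4| / 22.6 = 0.4071
For power 0.9 need Φ(δ − z_{0.025}) = 0.9, so δ = z_{0.025} + z_{0.10} = 1.960 + 1.282 = 3.242.
(Ignoring the negligible lower-tail rejection probability gives the usual closed-form inversion.)
δ = d·√n ⇒ n = (δ/d)² = (3.242 / 0.4071)² = 63.41.
Round up to the next whole unit.

n = 64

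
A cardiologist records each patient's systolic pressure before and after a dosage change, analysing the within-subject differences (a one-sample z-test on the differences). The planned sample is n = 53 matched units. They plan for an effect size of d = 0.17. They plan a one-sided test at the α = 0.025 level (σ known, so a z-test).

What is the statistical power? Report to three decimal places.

Noncentrality parameter: λ = d·√n = 0.17 × √53 = 1.2376
One-sided α = 0.025 → critical value z_{0.025} = 1.960.
Power = P(Z > 1.960 − λ) = Φ(-0.722) = 0.2350.

Power ≈ 0.235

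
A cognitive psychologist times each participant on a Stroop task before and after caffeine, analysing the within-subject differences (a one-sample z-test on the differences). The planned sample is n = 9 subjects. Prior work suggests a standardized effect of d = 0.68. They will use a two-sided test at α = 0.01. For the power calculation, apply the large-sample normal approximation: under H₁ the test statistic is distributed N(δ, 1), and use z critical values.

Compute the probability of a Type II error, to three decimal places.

Noncentrality parameter: δ = d·√n = 0.68 × √9 = 2.0400
Critical value for a two-sided test at α = 0.01: z_{α/2} = 2.576.
Power = Φ(δ − 2.576) + Φ(−δ − 2.576) = Φ(-0.536) + Φ(-4.616) = 0.2960 + 0.0000 = 0.2960.
Type II error: β = 1 − power = 1 − 0.2960 = 0.7040.

β ≈ 0.704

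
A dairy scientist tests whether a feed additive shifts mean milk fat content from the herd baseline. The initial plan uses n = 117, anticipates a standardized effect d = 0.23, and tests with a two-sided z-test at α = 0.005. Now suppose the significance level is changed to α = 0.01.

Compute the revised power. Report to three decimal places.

Power ≈ 0.465

δ = d·√n = 0.23 × √117 = 2.4878 (unchanged). New critical value: z_{0.005} = 2.576.
Revised power = Φ(δ − 2.576) + Φ(−δ − 2.576) = Φ(-0.088) + Φ(-5.064) = 0.4649 + 0.0000 = 0.4649.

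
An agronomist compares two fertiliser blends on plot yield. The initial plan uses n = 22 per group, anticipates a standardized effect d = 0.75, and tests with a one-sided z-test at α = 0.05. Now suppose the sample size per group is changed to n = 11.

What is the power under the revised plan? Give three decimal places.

Power ≈ 0.545

With n = 11 per group: δ = d·√(n/2) = 0.75 × √(11/2) = 1.7589. Critical value z_{0.05} = 1.645.
Revised power = Φ(δ − 1.645) = Φ(0.114) = 0.5454.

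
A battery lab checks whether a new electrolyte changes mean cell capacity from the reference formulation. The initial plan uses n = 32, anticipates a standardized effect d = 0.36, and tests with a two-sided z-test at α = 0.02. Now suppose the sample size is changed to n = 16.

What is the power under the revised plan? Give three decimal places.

With n = 16: δ = d·√n = 0.36 × √16 = 1.4400. Critical value z_{0.01} = 2.326.
Revised power = Φ(δ − 2.326) + Φ(−δ − 2.326) = Φ(-0.886) + Φ(-3.766) = 0.1877 + 0.0001 = 0.1878.

Power ≈ 0.188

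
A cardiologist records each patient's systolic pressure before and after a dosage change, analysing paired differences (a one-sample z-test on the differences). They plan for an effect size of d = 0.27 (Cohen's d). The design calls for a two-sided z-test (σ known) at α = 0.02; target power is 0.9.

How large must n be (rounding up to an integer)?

For power 0.9 need Φ(δ − z_{0.01}) = 0.9, so δ = z_{0.01} + z_{0.10} = 2.326 + 1.282 = 3.608.
(Ignoring the negligible lower-tail rejection probability gives the usual closed-form inversion.)
δ = d·√n ⇒ n = (δ/d)² = (3.608 / 0.27)² = 178.56.
Round up to the next whole unit.

n = 179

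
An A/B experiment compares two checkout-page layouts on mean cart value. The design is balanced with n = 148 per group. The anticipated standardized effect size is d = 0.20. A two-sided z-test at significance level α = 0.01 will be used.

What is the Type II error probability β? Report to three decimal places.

Noncentrality parameter: δ = d·√(n/2) = 0.20 × √(148/2) = 1.7205
Critical value for a two-sided test at α = 0.01: z_{α/2} = 2.576.
Power = Φ(δ − 2.576) + Φ(−δ − 2.576) = Φ(-0.855) + Φ(-4.296) = 0.1962 + 0.0000 = 0.1962.
Type II error: β = 1 − power = 1 − 0.1962 = 0.8038.

β ≈ 0.804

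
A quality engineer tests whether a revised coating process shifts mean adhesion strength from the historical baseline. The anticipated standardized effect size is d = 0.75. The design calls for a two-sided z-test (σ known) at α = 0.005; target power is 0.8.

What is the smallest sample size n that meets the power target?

Set Φ(δ − 2.807) = 0.8; then δ − 2.807 = Φ⁻¹(0.8) = 0.842, giving δ = 3.649.
(Ignoring the negligible lower-tail rejection probability gives the usual closed-form inversion.)
δ = d·√n ⇒ n = (δ/d)² = (3.649 / 0.75)² = 23.67.
Round up to the next whole unit.

n = 24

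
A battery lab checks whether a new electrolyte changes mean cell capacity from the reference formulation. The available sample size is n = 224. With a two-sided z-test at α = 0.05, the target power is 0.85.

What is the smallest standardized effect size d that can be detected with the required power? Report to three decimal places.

Required noncentrality: δ = z_{0.025} + z_{0.15} = 1.960 + 1.036 = 2.996.
(Lower-tail contribution to power is negligible for δ > 0.)
δ = d·√n ⇒ d = δ/√n = 2.996/√224 = 0.2002.

d ≈ 0.200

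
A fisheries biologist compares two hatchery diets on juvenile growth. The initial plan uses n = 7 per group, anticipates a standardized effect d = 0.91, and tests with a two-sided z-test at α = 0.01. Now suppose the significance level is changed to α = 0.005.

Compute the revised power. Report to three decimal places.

Power ≈ 0.135

δ = d·√(n/2) = 0.91 × √(7/2) = 1.7025 (unchanged). New critical value: z_{0.0025} = 2.807.
Revised power = Φ(δ − 2.807) + Φ(−δ − 2.807) = Φ(-1.105) + Φ(-4.509) = 0.1347 + 0.0000 = 0.1347.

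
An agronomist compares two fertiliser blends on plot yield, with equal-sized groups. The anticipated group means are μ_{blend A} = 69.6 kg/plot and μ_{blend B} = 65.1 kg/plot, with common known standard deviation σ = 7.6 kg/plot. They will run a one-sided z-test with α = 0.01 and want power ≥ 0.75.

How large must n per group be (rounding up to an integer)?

n = 52 per group

Standardized effect: d = |μ_{blend A} − μ_{blend B}| / σ = |69.6 − 65.1| / 7.6 = 0.5921
Set Φ(δ − 2.326) = 0.75; then δ − 2.326 = Φ⁻¹(0.75) = 0.674, giving δ = 3.001.
δ = d·√(n/2) ⇒ n = 2(δ/d)² = 2 × (3.001 / 0.5921)² = 51.37.
Round up to the next whole unit.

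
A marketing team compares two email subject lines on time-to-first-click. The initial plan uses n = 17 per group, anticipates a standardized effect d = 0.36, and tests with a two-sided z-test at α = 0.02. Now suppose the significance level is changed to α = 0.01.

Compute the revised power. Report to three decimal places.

Power ≈ 0.064

δ = d·√(n/2) = 0.36 × √(17/2) = 1.0496 (unchanged). New critical value: z_{0.005} = 2.576.
Revised power = Φ(δ − 2.576) + Φ(−δ − 2.576) = Φ(-1.526) + Φ(-3.625) = 0.0635 + 0.0001 = 0.0636.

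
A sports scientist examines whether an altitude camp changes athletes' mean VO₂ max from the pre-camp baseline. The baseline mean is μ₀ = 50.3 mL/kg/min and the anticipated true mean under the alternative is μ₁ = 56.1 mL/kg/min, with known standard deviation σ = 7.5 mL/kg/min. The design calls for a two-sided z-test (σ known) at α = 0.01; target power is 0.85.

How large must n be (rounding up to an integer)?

Standardized effect: d = |μ₁ − μ₀| / σ = |56.1 − 50.3| / 7.5 = 0.7733
Set Φ(δ − 2.576) = 0.85; then δ − 2.576 = Φ⁻¹(0.85) = 1.036, giving δ = 3.612.
(The Φ(−δ − z_{α/2}) term is vanishingly small for δ > 0 and is dropped in the standard sample-size formula.)
δ = d·√n ⇒ n = (δ/d)² = (3.612 / 0.7733)² = 21.82.
Rounding up, n = 22.

n = 22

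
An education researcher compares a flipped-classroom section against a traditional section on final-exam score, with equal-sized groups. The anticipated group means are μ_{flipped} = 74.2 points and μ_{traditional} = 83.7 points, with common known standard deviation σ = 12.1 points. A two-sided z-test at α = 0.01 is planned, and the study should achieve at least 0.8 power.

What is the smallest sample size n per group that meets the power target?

n = 38 per group

Standardized effect: d = |μ_{flipped} − μ_{traditional}| / σ = |74.2 − 83.7| / 12.1 = 0.7851
For power 0.8 need Φ(δ − z_{0.005}) = 0.8, so δ = z_{0.005} + z_{0.20} = 2.576 + 0.842 = 3.417.
(Ignoring the negligible lower-tail rejection probability gives the usual closed-form inversion.)
δ = d·√(n/2) ⇒ n = 2(δ/d)² = 2 × (3.417 / 0.7851)² = 37.89.
Rounding up, n = 38 per group.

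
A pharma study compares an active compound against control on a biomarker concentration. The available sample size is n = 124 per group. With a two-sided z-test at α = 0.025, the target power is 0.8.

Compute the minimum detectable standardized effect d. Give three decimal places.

d ≈ 0.392

Need Φ(δ − 2.241) = 0.8, so δ = 2.241 + 0.842 = 3.083.
(The second rejection-region term Φ(−δ − z_{α/2}) is negligible and dropped.)
δ = d·√(n/2) ⇒ d = δ/√(n/2) = 3.083/√(124/2) = 0.3915.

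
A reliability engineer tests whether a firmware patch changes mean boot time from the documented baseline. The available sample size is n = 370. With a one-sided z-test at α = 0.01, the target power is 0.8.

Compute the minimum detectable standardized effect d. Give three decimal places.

Need Φ(δ − 2.326) = 0.8, so δ = 2.326 + 0.842 = 3.168.
δ = d·√n ⇒ d = δ/√n = 3.168/√370 = 0.1647.

d ≈ 0.165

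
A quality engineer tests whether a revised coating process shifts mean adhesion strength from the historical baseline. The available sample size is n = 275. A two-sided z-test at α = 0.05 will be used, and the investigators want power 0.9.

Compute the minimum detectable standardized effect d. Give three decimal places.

d ≈ 0.195

Need Φ(δ − 1.960) = 0.9, so δ = 1.960 + 1.282 = 3.242.
(Lower-tail contribution to power is negligible for δ > 0.)
δ = d·√n ⇒ d = δ/√n = 3.242/√275 = 0.1955.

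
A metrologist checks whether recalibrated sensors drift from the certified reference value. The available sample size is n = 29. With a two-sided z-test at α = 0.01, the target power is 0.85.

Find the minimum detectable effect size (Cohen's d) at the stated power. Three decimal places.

Need Φ(δ − 2.576) = 0.85, so δ = 2.576 + 1.036 = 3.612.
(Lower-tail contribution to power is negligible for δ > 0.)
δ = d·√n ⇒ d = δ/√n = 3.612/√29 = 0.6708.

d ≈ 0.671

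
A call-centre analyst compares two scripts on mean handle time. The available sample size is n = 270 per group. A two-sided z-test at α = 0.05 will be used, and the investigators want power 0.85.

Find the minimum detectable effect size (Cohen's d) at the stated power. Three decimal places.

d ≈ 0.258

Need Φ(δ − 1.960) = 0.85, so δ = 1.960 + 1.036 = 2.996.
(Lower-tail contribution to power is negligible for δ > 0.)
δ = d·√(n/2) ⇒ d = δ/√(n/2) = 2.996/√(270/2) = 0.2579.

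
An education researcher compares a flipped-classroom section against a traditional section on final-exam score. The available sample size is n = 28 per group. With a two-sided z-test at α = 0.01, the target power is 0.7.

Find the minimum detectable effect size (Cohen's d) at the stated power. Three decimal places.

Required noncentrality: δ = z_{0.005} + z_{0.30} = 2.576 + 0.524 = 3.100.
(Lower-tail contribution to power is negligible for δ > 0.)
δ = d·√(n/2) ⇒ d = δ/√(n/2) = 3.100/√(28/2) = 0.8286.

d ≈ 0.829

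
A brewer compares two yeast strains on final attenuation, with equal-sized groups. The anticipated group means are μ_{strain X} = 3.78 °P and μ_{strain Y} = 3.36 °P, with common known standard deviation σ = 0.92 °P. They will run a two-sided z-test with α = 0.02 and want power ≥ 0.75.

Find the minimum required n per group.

n = 87 per group

Standardized effect: d = |μ_{strain X} − μ_{strain Y}| / σ = |3.78 − 3.36| / 0.92 = 0.4565
Set Φ(δ − 2.326) = 0.75; then δ − 2.326 = Φ⁻¹(0.75) = 0.674, giving δ = 3.001.
(The Φ(−δ − z_{α/2}) term is vanishingly small for δ > 0 and is dropped in the standard sample-size formula.)
δ = d·√(n/2) ⇒ n = 2(δ/d)² = 2 × (3.001 / 0.4565)² = 86.42.
Round up to the next whole unit.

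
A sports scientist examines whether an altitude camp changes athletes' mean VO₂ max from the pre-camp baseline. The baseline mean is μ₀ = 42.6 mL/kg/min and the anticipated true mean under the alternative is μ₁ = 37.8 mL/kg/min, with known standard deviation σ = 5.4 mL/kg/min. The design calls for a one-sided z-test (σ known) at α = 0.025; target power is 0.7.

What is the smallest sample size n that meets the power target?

n = 8

Standardized effect: d = |μ₁ − μ₀| / σ = |37.8 − 42.6| / 5.4 = 0.8889
For power 0.7 need Φ(δ − z_{0.025}) = 0.7, so δ = z_{0.025} + z_{0.30} = 1.960 + 0.524 = 2.484.
δ = d·√n ⇒ n = (δ/d)² = (2.484 / 0.8889)² = 7.81.
Round up to the next whole unit.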